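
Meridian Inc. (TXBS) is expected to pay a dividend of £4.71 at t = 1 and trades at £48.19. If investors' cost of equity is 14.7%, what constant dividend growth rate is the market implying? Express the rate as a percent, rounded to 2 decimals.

4.93%

From P₀ = D₁/(r − g), the implied growth is g = r − D₁/P₀.
g = 0.147 − 4.71/48.19 = 0.147 − 0.09774 = 0.04926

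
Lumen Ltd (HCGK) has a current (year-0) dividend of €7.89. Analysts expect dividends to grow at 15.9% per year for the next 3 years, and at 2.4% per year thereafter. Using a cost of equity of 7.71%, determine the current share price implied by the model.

Two-stage DDM. Project D₁…D_3 at 0.159, terminal growth 0.024, discount at r = 0.0771.
D_1 = 9.1445
D_2 = 10.5985
D_3 = 12.2836
Terminal value at t=3: TV = D_4/(r−g) = 12.5785/(0.0771−0.024) = 236.8824
P₀ = 9.1445/(1+0.0771)^1 + 10.5985/(1+0.0771)^2 + 12.2836/(1+0.0771)^3 + 236.8824/(1+0.0771)^3 = 217.0234

€217.02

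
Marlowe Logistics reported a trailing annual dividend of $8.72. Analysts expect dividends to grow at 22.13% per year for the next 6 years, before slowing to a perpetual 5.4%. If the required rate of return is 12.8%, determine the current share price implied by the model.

$269.82

Two-stage DDM. Project D₁…D_6 at 0.2213, terminal growth 0.054, discount at r = 0.128.
D_1 = 10.6497
D_2 = 13.0065
D_3 = 15.8849
D_4 = 19.4002
D_5 = 23.6934
D_6 = 28.9368
Terminal value at t=6: TV = D_7/(r−g) = 30.4994/(0.128−0.054) = 412.1540
P₀ = 10.6497/(1+0.128)^1 + 13.0065/(1+0.128)^2 + 15.8849/(1+0.128)^3 + 19.4002/(1+0.128)^4 + 23.6934/(1+0.128)^5 + 28.9368/(1+0.128)^6 + 412.1540/(1+0.128)^6 = 269.8164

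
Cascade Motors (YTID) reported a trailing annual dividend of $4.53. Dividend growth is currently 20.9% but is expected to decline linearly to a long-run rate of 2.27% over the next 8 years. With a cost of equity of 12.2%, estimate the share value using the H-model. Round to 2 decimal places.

H-model: P₀ = D₀[(1+g_L) + H(g_S−g_L)]/(r−g_L), with H = 8/2 = 4.
P₀ = 4.53 × [(1+0.0227) + 4×(0.209−0.0227)] / (0.122−0.0227)
   = 4.53 × 1.7679 / 0.0993 = 80.6504

$80.65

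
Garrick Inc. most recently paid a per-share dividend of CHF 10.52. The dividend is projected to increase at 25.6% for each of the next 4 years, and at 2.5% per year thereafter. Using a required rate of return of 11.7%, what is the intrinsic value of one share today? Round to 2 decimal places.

CHF 244.27

Two-stage DDM. Project D₁…D_4 at 0.256, terminal growth 0.025, discount at r = 0.117.
D_1 = 13.2131
D_2 = 16.5957
D_3 = 20.8442
D_4 = 26.1803
Terminal value at t=4: TV = D_5/(r−g) = 26.8348/(0.117−0.025) = 291.6825
P₀ = 13.2131/(1+0.117)^1 + 16.5957/(1+0.117)^2 + 20.8442/(1+0.117)^3 + 26.1803/(1+0.117)^4 + 291.6825/(1+0.117)^4 = 244.2730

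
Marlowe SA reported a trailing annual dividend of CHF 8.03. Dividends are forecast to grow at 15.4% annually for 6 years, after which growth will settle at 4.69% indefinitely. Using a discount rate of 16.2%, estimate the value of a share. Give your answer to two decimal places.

Two-stage DDM. Project D₁…D_6 at 0.154, terminal growth 0.0469, discount at r = 0.162.
D_1 = 9.2666
D_2 = 10.6937
D_3 = 12.3405
D_4 = 14.2409
D_5 = 16.4340
D_6 = 18.9649
Terminal value at t=6: TV = D_7/(r−g) = 19.8543/(0.162−0.0469) = 172.4965
P₀ = 9.2666/(1+0.162)^1 + 10.6937/(1+0.162)^2 + 12.3405/(1+0.162)^3 + 14.2409/(1+0.162)^4 + 16.4340/(1+0.162)^5 + 18.9649/(1+0.162)^6 + 172.4965/(1+0.162)^6 = 117.1041

CHF 117.10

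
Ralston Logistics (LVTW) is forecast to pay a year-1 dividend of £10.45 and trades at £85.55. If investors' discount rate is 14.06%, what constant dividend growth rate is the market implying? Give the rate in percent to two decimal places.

1.84%

From P₀ = D₁/(r − g), the implied growth is g = r − D₁/P₀.
g = 0.1406 − 10.45/85.55 = 0.1406 − 0.12215 = 0.01845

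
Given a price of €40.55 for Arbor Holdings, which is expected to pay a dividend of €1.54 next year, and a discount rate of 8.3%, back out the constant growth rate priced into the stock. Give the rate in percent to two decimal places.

4.50%

From P₀ = D₁/(r − g), the implied growth is g = r − D₁/P₀.
g = 0.083 − 1.54/40.55 = 0.083 − 0.03798 = 0.04502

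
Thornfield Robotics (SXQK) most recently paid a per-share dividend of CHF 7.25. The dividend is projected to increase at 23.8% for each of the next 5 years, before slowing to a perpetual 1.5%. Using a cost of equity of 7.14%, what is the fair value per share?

CHF 325.86

Two-stage DDM. Project D₁…D_5 at 0.238, terminal growth 0.015, discount at r = 0.0714.
D_1 = 8.9755
D_2 = 11.1117
D_3 = 13.7562
D_4 = 17.0302
D_5 = 21.0834
Terminal value at t=5: TV = D_6/(r−g) = 21.3997/(0.0714−0.015) = 379.4269
P₀ = 8.9755/(1+0.0714)^1 + 11.1117/(1+0.0714)^2 + 13.7562/(1+0.0714)^3 + 17.0302/(1+0.0714)^4 + 21.0834/(1+0.0714)^5 + 379.4269/(1+0.0714)^5 = 325.8646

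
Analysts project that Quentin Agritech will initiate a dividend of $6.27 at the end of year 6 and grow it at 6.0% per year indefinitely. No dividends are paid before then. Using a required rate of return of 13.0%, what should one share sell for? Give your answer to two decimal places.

$48.62

Deferred-dividend DDM. At t=5 the remaining stream is a growing perpetuity with first payment D_6 = 6.27.
V_5 = D_6/(r−g) = 6.27/(0.13−0.06) = 89.5714
P₀ = V_5/(1+r)^5 = 89.5714/(1+0.13)^5 = 48.6158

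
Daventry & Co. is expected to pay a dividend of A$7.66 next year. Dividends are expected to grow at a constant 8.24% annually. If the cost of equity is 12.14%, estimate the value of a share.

A$196.41

Gordon growth model: P₀ = D₁/(r − g), with D₁ = 7.66 given directly.
P₀ = 7.6600 / (0.1214 − 0.0824) = 7.6600 / 0.039 = 196.4103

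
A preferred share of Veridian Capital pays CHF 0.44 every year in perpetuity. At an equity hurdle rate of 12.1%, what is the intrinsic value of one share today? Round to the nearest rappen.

Zero-growth DDM (perpetuity): P₀ = D/r = 0.44 / 0.121 = 3.6364

CHF 3.64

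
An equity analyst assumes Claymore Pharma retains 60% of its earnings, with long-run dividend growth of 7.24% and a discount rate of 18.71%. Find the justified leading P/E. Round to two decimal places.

3.49

Payout ratio b = 1 − 0.60 = 0.40.
Justified leading P/E = b/(r−g) = 0.40/(0.1871−0.0724) = 3.4874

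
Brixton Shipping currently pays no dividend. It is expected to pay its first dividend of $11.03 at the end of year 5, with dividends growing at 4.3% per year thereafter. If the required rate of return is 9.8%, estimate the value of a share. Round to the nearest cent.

$137.98

Deferred-dividend DDM. At t=4 the remaining stream is a growing perpetuity with first payment D_5 = 11.03.
V_4 = D_5/(r−g) = 11.03/(0.098−0.043) = 200.5455
P₀ = V_4/(1+r)^4 = 200.5455/(1+0.098)^4 = 137.9760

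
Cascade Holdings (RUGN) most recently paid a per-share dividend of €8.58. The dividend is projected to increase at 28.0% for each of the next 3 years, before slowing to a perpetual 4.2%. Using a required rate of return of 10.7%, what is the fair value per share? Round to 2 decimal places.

Two-stage DDM. Project D₁…D_3 at 0.28, terminal growth 0.042, discount at r = 0.107.
D_1 = 10.9824
D_2 = 14.0575
D_3 = 17.9936
Terminal value at t=3: TV = D_4/(r−g) = 18.7493/(0.107−0.042) = 288.4507
P₀ = 10.9824/(1+0.107)^1 + 14.0575/(1+0.107)^2 + 17.9936/(1+0.107)^3 + 288.4507/(1+0.107)^3 = 247.2882

€247.29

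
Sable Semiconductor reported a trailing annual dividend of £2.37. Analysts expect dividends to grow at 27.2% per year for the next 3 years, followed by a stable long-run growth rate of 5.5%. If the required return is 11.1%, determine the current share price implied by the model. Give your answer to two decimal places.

Two-stage DDM. Project D₁…D_3 at 0.272, terminal growth 0.055, discount at r = 0.111.
D_1 = 3.0146
D_2 = 3.8346
D_3 = 4.8776
Terminal value at t=3: TV = D_4/(r−g) = 5.1459/(0.111−0.055) = 91.8912
P₀ = 3.0146/(1+0.111)^1 + 3.8346/(1+0.111)^2 + 4.8776/(1+0.111)^3 + 91.8912/(1+0.111)^3 = 76.3858

£76.39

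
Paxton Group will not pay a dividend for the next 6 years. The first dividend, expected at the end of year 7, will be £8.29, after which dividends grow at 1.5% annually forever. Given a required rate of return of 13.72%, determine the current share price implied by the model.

Deferred-dividend DDM. At t=6 the remaining stream is a growing perpetuity with first payment D_7 = 8.29.
V_6 = D_7/(r−g) = 8.29/(0.1372−0.015) = 67.8396
P₀ = V_6/(1+r)^6 = 67.8396/(1+0.1372)^6 = 31.3662

£31.37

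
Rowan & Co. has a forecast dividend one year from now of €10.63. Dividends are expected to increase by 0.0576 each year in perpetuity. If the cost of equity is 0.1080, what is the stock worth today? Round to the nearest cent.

Gordon growth model: P₀ = D₁/(r − g), with D₁ = 10.63 given directly.
P₀ = 10.6300 / (0.108 − 0.0576) = 10.6300 / 0.0504 = 210.9127

€210.91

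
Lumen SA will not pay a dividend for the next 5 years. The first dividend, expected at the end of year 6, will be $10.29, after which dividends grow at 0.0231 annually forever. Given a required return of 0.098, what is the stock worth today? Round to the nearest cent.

Deferred-dividend DDM. At t=5 the remaining stream is a growing perpetuity with first payment D_6 = 10.29.
V_5 = D_6/(r−g) = 10.29/(0.098−0.0231) = 137.3832
P₀ = V_5/(1+r)^5 = 137.3832/(1+0.098)^5 = 86.0839

$86.08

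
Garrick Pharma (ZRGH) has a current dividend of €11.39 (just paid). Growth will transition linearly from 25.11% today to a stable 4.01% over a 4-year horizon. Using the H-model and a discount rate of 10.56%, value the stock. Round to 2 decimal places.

H-model: P₀ = D₀[(1+g_L) + H(g_S−g_L)]/(r−g_L), with H = 4/2 = 2.
P₀ = 11.39 × [(1+0.0401) + 2×(0.2511−0.0401)] / (0.1056−0.0401)
   = 11.39 × 1.4621 / 0.0655 = 254.2491

€254.25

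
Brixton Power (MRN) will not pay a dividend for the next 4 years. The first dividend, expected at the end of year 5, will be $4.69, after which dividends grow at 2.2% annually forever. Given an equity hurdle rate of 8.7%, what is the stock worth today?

Deferred-dividend DDM. At t=4 the remaining stream is a growing perpetuity with first payment D_5 = 4.69.
V_4 = D_5/(r−g) = 4.69/(0.087−0.022) = 72.1538
P₀ = V_4/(1+r)^4 = 72.1538/(1+0.087)^4 = 51.6822

$51.68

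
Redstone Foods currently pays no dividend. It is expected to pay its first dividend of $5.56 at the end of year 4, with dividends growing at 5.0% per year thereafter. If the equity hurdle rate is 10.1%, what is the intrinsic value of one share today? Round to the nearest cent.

$81.69

Deferred-dividend DDM. At t=3 the remaining stream is a growing perpetuity with first payment D_4 = 5.56.
V_3 = D_4/(r−g) = 5.56/(0.101−0.05) = 109.0196
P₀ = V_3/(1+r)^3 = 109.0196/(1+0.101)^3 = 81.6851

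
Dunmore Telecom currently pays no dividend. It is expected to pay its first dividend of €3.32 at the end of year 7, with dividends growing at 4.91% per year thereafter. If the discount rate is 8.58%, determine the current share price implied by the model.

€55.20

Deferred-dividend DDM. At t=6 the remaining stream is a growing perpetuity with first payment D_7 = 3.32.
V_6 = D_7/(r−g) = 3.32/(0.0858−0.0491) = 90.4632
P₀ = V_6/(1+r)^6 = 90.4632/(1+0.0858)^6 = 55.2043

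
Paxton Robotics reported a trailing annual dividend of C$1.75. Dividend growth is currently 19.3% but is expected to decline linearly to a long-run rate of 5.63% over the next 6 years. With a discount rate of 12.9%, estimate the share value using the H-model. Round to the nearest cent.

H-model: P₀ = D₀[(1+g_L) + H(g_S−g_L)]/(r−g_L), with H = 6/2 = 3.
P₀ = 1.75 × [(1+0.0563) + 3×(0.193−0.0563)] / (0.129−0.0563)
   = 1.75 × 1.4664 / 0.0727 = 35.2985

C$35.30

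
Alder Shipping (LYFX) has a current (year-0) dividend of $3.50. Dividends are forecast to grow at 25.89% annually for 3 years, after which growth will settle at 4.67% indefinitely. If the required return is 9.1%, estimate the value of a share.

Two-stage DDM. Project D₁…D_3 at 0.2589, terminal growth 0.0467, discount at r = 0.091.
D_1 = 4.4062
D_2 = 5.5469
D_3 = 6.9830
Terminal value at t=3: TV = D_4/(r−g) = 7.3091/(0.091−0.0467) = 164.9910
P₀ = 4.4062/(1+0.091)^1 + 5.5469/(1+0.091)^2 + 6.9830/(1+0.091)^3 + 164.9910/(1+0.091)^3 = 141.1294

$141.13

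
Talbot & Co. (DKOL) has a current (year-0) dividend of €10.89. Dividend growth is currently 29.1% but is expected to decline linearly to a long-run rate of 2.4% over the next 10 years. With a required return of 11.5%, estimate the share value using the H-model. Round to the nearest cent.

H-model: P₀ = D₀[(1+g_L) + H(g_S−g_L)]/(r−g_L), with H = 10/2 = 5.
P₀ = 10.89 × [(1+0.024) + 5×(0.291−0.024)] / (0.115−0.024)
   = 10.89 × 2.3590 / 0.091 = 282.3023

€282.30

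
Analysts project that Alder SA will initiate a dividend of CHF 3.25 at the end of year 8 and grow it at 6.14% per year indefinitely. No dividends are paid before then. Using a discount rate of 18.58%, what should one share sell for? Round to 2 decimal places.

Deferred-dividend DDM. At t=7 the remaining stream is a growing perpetuity with first payment D_8 = 3.25.
V_7 = D_8/(r−g) = 3.25/(0.1858−0.0614) = 26.1254
P₀ = V_7/(1+r)^7 = 26.1254/(1+0.1858)^7 = 7.9247

CHF 7.92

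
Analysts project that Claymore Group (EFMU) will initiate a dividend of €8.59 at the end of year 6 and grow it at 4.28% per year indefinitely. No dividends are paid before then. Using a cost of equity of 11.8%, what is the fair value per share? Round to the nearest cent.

Deferred-dividend DDM. At t=5 the remaining stream is a growing perpetuity with first payment D_6 = 8.59.
V_5 = D_6/(r−g) = 8.59/(0.118−0.0428) = 114.2287
P₀ = V_5/(1+r)^5 = 114.2287/(1+0.118)^5 = 65.3983

€65.40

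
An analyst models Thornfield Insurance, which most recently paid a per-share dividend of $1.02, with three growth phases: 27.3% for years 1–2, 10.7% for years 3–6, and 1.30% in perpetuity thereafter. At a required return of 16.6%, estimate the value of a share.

$13.15

Three-stage DDM. Project D₁…D_6; terminal Gordon value at t=6 with g = 0.013; discount at r = 0.166.
D_1 = 1.2985
D_2 = 1.6529
D_3 = 1.8298
D_4 = 2.0256
D_5 = 2.2423
D_6 = 2.4823
TV_6 = 2.5145/(0.166−0.013) = 16.4348
P₀ = Σ Dₜ/(1+r)ᵗ + TV_6/(1+r)^6 = 13.1477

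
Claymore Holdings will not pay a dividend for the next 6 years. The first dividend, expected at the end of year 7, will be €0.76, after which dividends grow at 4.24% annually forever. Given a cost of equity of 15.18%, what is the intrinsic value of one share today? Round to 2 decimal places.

Deferred-dividend DDM. At t=6 the remaining stream is a growing perpetuity with first payment D_7 = 0.76.
V_6 = D_7/(r−g) = 0.76/(0.1518−0.0424) = 6.9470
P₀ = V_6/(1+r)^6 = 6.9470/(1+0.1518)^6 = 2.9753

€2.98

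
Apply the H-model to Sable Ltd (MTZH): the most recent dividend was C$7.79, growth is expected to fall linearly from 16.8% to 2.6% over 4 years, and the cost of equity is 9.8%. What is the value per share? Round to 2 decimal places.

C$141.73

H-model: P₀ = D₀[(1+g_L) + H(g_S−g_L)]/(r−g_L), with H = 4/2 = 2.
P₀ = 7.79 × [(1+0.026) + 2×(0.168−0.026)] / (0.098−0.026)
   = 7.79 × 1.3100 / 0.072 = 141.7347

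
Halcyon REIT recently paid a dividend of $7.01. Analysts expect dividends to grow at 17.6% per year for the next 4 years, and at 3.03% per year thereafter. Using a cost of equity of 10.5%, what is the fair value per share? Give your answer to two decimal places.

$156.88

Two-stage DDM. Project D₁…D_4 at 0.176, terminal growth 0.0303, discount at r = 0.105.
D_1 = 8.2438
D_2 = 9.6947
D_3 = 11.4009
D_4 = 13.4075
Terminal value at t=4: TV = D_5/(r−g) = 13.8137/(0.105−0.0303) = 184.9228
P₀ = 8.2438/(1+0.105)^1 + 9.6947/(1+0.105)^2 + 11.4009/(1+0.105)^3 + 13.4075/(1+0.105)^4 + 184.9228/(1+0.105)^4 = 156.8771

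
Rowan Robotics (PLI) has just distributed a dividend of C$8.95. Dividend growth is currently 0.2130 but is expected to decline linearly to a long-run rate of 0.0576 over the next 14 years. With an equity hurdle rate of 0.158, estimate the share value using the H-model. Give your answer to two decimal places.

C$191.25

H-model: P₀ = D₀[(1+g_L) + H(g_S−g_L)]/(r−g_L), with H = 14/2 = 7.
P₀ = 8.95 × [(1+0.0576) + 7×(0.213−0.0576)] / (0.158−0.0576)
   = 8.95 × 2.1454 / 0.1004 = 191.2483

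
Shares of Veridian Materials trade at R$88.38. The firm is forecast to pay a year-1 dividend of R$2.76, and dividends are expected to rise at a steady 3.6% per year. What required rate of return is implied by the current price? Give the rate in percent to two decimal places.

6.72%

Rearranging the constant-growth DDM: r = D₁/P₀ + g.
r = 2.7600 / 88.38 + 0.036 = 0.03123 + 0.036 = 0.06723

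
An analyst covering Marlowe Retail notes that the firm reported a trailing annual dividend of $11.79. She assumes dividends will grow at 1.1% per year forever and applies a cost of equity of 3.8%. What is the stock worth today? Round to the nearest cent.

Gordon growth model: P₀ = D₁/(r − g). D₁ = 11.79 × (1 + 0.011) = 11.9197.
P₀ = 11.9197 / (0.038 − 0.011) = 11.9197 / 0.027 = 441.4700

$441.47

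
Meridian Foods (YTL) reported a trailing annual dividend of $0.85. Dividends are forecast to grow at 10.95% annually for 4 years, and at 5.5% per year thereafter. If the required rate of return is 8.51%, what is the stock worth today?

Two-stage DDM. Project D₁…D_4 at 0.1095, terminal growth 0.055, discount at r = 0.0851.
D_1 = 0.9431
D_2 = 1.0463
D_3 = 1.1609
D_4 = 1.2880
Terminal value at t=4: TV = D_5/(r−g) = 1.3589/(0.0851−0.055) = 45.1455
P₀ = 0.9431/(1+0.0851)^1 + 1.0463/(1+0.0851)^2 + 1.1609/(1+0.0851)^3 + 1.2880/(1+0.0851)^4 + 45.1455/(1+0.0851)^4 = 36.1593

$36.16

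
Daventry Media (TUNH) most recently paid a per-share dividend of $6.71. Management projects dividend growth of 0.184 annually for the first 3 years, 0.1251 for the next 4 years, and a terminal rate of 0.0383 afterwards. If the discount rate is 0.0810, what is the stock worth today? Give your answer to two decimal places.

$314.80

Three-stage DDM. Project D₁…D_7; terminal Gordon value at t=7 with g = 0.0383; discount at r = 0.081.
D_1 = 7.9446
D_2 = 9.4065
D_3 = 11.1372
D_4 = 12.5305
D_5 = 14.0981
D_6 = 15.8617
D_7 = 17.8461
TV_7 = 18.5296/(0.081−0.0383) = 433.9474
P₀ = Σ Dₜ/(1+r)ᵗ + TV_7/(1+r)^7 = 314.7975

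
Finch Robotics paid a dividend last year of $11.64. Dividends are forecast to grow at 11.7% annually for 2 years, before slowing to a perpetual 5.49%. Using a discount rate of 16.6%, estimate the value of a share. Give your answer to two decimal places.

$123.26

Two-stage DDM. Project D₁…D_2 at 0.117, terminal growth 0.0549, discount at r = 0.166.
D_1 = 13.0019
D_2 = 14.5231
Terminal value at t=2: TV = D_3/(r−g) = 15.3204/(0.166−0.0549) = 137.8976
P₀ = 13.0019/(1+0.166)^1 + 14.5231/(1+0.166)^2 + 137.8976/(1+0.166)^2 = 123.2615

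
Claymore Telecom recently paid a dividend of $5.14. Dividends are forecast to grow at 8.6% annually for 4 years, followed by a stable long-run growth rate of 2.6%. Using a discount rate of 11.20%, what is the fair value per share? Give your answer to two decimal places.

Two-stage DDM. Project D₁…D_4 at 0.086, terminal growth 0.026, discount at r = 0.112.
D_1 = 5.5820
D_2 = 6.0621
D_3 = 6.5834
D_4 = 7.1496
Terminal value at t=4: TV = D_5/(r−g) = 7.3355/(0.112−0.026) = 85.2965
P₀ = 5.5820/(1+0.112)^1 + 6.0621/(1+0.112)^2 + 6.5834/(1+0.112)^3 + 7.1496/(1+0.112)^4 + 85.2965/(1+0.112)^4 = 75.1703

$75.17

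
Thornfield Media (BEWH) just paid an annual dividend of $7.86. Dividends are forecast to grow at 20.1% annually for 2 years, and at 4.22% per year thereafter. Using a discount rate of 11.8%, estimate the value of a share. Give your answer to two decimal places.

$142.23

Two-stage DDM. Project D₁…D_2 at 0.201, terminal growth 0.0422, discount at r = 0.118.
D_1 = 9.4399
D_2 = 11.3373
Terminal value at t=2: TV = D_3/(r−g) = 11.8157/(0.118−0.0422) = 155.8800
P₀ = 9.4399/(1+0.118)^1 + 11.3373/(1+0.118)^2 + 155.8800/(1+0.118)^2 = 142.2255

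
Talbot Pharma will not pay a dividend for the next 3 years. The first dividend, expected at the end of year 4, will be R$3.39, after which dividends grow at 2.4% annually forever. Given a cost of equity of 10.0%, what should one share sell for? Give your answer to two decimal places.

Deferred-dividend DDM. At t=3 the remaining stream is a growing perpetuity with first payment D_4 = 3.39.
V_3 = D_4/(r−g) = 3.39/(0.1−0.024) = 44.6053
P₀ = V_3/(1+r)^3 = 44.6053/(1+0.1)^3 = 33.5126

R$33.51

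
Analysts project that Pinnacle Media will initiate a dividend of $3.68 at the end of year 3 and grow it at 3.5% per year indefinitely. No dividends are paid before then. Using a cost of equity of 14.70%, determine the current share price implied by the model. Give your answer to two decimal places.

$24.97

Deferred-dividend DDM. At t=2 the remaining stream is a growing perpetuity with first payment D_3 = 3.68.
V_2 = D_3/(r−g) = 3.68/(0.147−0.035) = 32.8571
P₀ = V_2/(1+r)^2 = 32.8571/(1+0.147)^2 = 24.9749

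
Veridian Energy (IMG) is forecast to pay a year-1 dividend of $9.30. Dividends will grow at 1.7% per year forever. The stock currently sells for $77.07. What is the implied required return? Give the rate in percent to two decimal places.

13.77%

Rearranging the constant-growth DDM: r = D₁/P₀ + g.
r = 9.3000 / 77.07 + 0.017 = 0.12067 + 0.017 = 0.13767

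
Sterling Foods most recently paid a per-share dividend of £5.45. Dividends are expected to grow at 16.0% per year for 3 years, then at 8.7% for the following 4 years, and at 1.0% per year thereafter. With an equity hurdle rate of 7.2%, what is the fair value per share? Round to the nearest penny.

£166.71

Three-stage DDM. Project D₁…D_7; terminal Gordon value at t=7 with g = 0.01; discount at r = 0.072.
D_1 = 6.3220
D_2 = 7.3335
D_3 = 8.5069
D_4 = 9.2470
D_5 = 10.0515
D_6 = 10.9259
D_7 = 11.8765
TV_7 = 11.9953/(0.072−0.01) = 193.4721
P₀ = Σ Dₜ/(1+r)ᵗ + TV_7/(1+r)^7 = 166.7055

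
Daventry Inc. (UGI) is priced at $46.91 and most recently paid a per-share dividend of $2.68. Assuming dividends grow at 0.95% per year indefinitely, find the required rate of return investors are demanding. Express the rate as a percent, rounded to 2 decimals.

Rearranging the constant-growth DDM: r = D₁/P₀ + g.
D₁ = 2.68 × (1 + 0.0095) = 2.7055.
r = 2.7055 / 46.91 + 0.0095 = 0.05767 + 0.0095 = 0.06717

6.72%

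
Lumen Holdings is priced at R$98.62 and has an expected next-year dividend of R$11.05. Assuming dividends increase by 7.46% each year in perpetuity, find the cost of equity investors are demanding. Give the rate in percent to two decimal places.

18.66%

Rearranging the constant-growth DDM: r = D₁/P₀ + g.
r = 11.0500 / 98.62 + 0.0746 = 0.11205 + 0.0746 = 0.18665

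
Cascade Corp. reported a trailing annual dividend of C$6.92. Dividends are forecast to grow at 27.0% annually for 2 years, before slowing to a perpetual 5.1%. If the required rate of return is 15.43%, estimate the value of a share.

Two-stage DDM. Project D₁…D_2 at 0.27, terminal growth 0.051, discount at r = 0.1543.
D_1 = 8.7884
D_2 = 11.1613
Terminal value at t=2: TV = D_3/(r−g) = 11.7305/(0.1543−0.051) = 113.5575
P₀ = 8.7884/(1+0.1543)^1 + 11.1613/(1+0.1543)^2 + 113.5575/(1+0.1543)^2 = 101.2176

C$101.22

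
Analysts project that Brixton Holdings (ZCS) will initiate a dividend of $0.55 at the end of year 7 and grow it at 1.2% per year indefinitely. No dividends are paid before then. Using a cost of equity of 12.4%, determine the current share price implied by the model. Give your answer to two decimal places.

Deferred-dividend DDM. At t=6 the remaining stream is a growing perpetuity with first payment D_7 = 0.55.
V_6 = D_7/(r−g) = 0.55/(0.124−0.012) = 4.9107
P₀ = V_6/(1+r)^6 = 4.9107/(1+0.124)^6 = 2.4353

$2.44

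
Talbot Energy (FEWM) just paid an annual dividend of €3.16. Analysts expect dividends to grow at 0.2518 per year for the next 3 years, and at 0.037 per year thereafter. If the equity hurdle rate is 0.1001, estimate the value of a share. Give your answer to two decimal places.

Two-stage DDM. Project D₁…D_3 at 0.2518, terminal growth 0.037, discount at r = 0.1001.
D_1 = 3.9557
D_2 = 4.9517
D_3 = 6.1986
Terminal value at t=3: TV = D_4/(r−g) = 6.4279/(0.1001−0.037) = 101.8688
P₀ = 3.9557/(1+0.1001)^1 + 4.9517/(1+0.1001)^2 + 6.1986/(1+0.1001)^3 + 101.8688/(1+0.1001)^3 = 88.8579

€88.86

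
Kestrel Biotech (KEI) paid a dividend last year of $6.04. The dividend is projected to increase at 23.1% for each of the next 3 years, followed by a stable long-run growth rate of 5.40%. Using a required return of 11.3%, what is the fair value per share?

$168.23

Two-stage DDM. Project D₁…D_3 at 0.231, terminal growth 0.054, discount at r = 0.113.
D_1 = 7.4352
D_2 = 9.1528
D_3 = 11.2671
Terminal value at t=3: TV = D_4/(r−g) = 11.8755/(0.113−0.054) = 201.2796
P₀ = 7.4352/(1+0.113)^1 + 9.1528/(1+0.113)^2 + 11.2671/(1+0.113)^3 + 201.2796/(1+0.113)^3 = 168.2279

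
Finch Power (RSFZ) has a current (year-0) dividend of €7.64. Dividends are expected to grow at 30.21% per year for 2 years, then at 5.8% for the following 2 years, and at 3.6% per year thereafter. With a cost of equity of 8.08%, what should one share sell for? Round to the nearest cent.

€287.50

Three-stage DDM. Project D₁…D_4; terminal Gordon value at t=4 with g = 0.036; discount at r = 0.0808.
D_1 = 9.9480
D_2 = 12.9533
D_3 = 13.7046
D_4 = 14.4995
TV_4 = 15.0215/(0.0808−0.036) = 335.3012
P₀ = Σ Dₜ/(1+r)ᵗ + TV_4/(1+r)^4 = 287.5019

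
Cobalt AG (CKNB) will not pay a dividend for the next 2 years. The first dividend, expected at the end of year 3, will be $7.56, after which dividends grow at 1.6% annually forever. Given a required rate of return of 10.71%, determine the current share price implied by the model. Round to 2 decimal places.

$67.71

Deferred-dividend DDM. At t=2 the remaining stream is a growing perpetuity with first payment D_3 = 7.56.
V_2 = D_3/(r−g) = 7.56/(0.1071−0.016) = 82.9857
P₀ = V_2/(1+r)^2 = 82.9857/(1+0.1071)^2 = 67.7064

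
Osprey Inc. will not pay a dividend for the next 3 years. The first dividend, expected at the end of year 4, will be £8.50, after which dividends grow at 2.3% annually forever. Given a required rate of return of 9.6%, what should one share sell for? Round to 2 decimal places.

£88.44

Deferred-dividend DDM. At t=3 the remaining stream is a growing perpetuity with first payment D_4 = 8.50.
V_3 = D_4/(r−g) = 8.50/(0.096−0.023) = 116.4384
P₀ = V_3/(1+r)^3 = 116.4384/(1+0.096)^3 = 88.4432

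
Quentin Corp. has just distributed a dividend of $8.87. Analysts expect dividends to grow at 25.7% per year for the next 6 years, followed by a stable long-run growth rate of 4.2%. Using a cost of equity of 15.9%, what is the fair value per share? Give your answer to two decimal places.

Two-stage DDM. Project D₁…D_6 at 0.257, terminal growth 0.042, discount at r = 0.159.
D_1 = 11.1496
D_2 = 14.0150
D_3 = 17.6169
D_4 = 22.1444
D_5 = 27.8356
D_6 = 34.9893
Terminal value at t=6: TV = D_7/(r−g) = 36.4589/(0.159−0.042) = 311.6141
P₀ = 11.1496/(1+0.159)^1 + 14.0150/(1+0.159)^2 + 17.6169/(1+0.159)^3 + 22.1444/(1+0.159)^4 + 27.8356/(1+0.159)^5 + 34.9893/(1+0.159)^6 + 311.6141/(1+0.159)^6 = 199.9504

$199.95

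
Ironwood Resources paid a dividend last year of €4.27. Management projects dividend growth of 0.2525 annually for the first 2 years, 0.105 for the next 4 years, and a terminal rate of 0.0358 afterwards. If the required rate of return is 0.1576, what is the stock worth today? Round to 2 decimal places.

€62.74

Three-stage DDM. Project D₁…D_6; terminal Gordon value at t=6 with g = 0.0358; discount at r = 0.1576.
D_1 = 5.3482
D_2 = 6.6986
D_3 = 7.4019
D_4 = 8.1791
D_5 = 9.0380
D_6 = 9.9869
TV_6 = 10.3445/(0.1576−0.0358) = 84.9300
P₀ = Σ Dₜ/(1+r)ᵗ + TV_6/(1+r)^6 = 62.7383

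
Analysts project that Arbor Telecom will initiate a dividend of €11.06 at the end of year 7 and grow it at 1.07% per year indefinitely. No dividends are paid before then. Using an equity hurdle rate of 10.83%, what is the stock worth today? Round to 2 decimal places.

€61.15

Deferred-dividend DDM. At t=6 the remaining stream is a growing perpetuity with first payment D_7 = 11.06.
V_6 = D_7/(r−g) = 11.06/(0.1083−0.0107) = 113.3197
P₀ = V_6/(1+r)^6 = 113.3197/(1+0.1083)^6 = 61.1451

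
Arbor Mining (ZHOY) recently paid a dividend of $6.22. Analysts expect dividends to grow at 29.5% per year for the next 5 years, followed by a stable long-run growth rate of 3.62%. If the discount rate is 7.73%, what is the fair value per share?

$449.47

Two-stage DDM. Project D₁…D_5 at 0.295, terminal growth 0.0362, discount at r = 0.0773.
D_1 = 8.0549
D_2 = 10.4311
D_3 = 13.5083
D_4 = 17.4932
D_5 = 22.6537
Terminal value at t=5: TV = D_6/(r−g) = 23.4738/(0.0773−0.0362) = 571.1379
P₀ = 8.0549/(1+0.0773)^1 + 10.4311/(1+0.0773)^2 + 13.5083/(1+0.0773)^3 + 17.4932/(1+0.0773)^4 + 22.6537/(1+0.0773)^5 + 571.1379/(1+0.0773)^5 = 449.4706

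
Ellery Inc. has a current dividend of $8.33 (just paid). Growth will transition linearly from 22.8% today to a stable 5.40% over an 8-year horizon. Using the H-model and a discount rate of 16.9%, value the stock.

H-model: P₀ = D₀[(1+g_L) + H(g_S−g_L)]/(r−g_L), with H = 8/2 = 4.
P₀ = 8.33 × [(1+0.054) + 4×(0.228−0.054)] / (0.169−0.054)
   = 8.33 × 1.7500 / 0.115 = 126.7609

$126.76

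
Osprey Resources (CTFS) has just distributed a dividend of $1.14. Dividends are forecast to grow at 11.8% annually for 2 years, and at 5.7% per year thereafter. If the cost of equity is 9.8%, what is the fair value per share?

Two-stage DDM. Project D₁…D_2 at 0.118, terminal growth 0.057, discount at r = 0.098.
D_1 = 1.2745
D_2 = 1.4249
Terminal value at t=2: TV = D_3/(r−g) = 1.5061/(0.098−0.057) = 36.7350
P₀ = 1.2745/(1+0.098)^1 + 1.4249/(1+0.098)^2 + 36.7350/(1+0.098)^2 = 32.8128

$32.81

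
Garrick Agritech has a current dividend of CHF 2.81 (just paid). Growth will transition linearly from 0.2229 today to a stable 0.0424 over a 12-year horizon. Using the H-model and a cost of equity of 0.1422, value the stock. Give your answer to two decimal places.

H-model: P₀ = D₀[(1+g_L) + H(g_S−g_L)]/(r−g_L), with H = 12/2 = 6.
P₀ = 2.81 × [(1+0.0424) + 6×(0.2229−0.0424)] / (0.1422−0.0424)
   = 2.81 × 2.1254 / 0.0998 = 59.8434

CHF 59.84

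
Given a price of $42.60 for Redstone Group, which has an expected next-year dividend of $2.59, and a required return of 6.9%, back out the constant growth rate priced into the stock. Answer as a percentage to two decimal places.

0.82%

From P₀ = D₁/(r − g), the implied growth is g = r − D₁/P₀.
g = 0.069 − 2.59/42.60 = 0.069 − 0.06080 = 0.00820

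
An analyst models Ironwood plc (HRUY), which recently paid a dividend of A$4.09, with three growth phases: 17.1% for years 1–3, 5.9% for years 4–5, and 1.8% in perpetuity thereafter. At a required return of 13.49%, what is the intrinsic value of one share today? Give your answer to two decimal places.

A$55.24

Three-stage DDM. Project D₁…D_5; terminal Gordon value at t=5 with g = 0.018; discount at r = 0.1349.
D_1 = 4.7894
D_2 = 5.6084
D_3 = 6.5674
D_4 = 6.9549
D_5 = 7.3652
TV_5 = 7.4978/(0.1349−0.018) = 64.1386
P₀ = Σ Dₜ/(1+r)ᵗ + TV_5/(1+r)^5 = 55.2384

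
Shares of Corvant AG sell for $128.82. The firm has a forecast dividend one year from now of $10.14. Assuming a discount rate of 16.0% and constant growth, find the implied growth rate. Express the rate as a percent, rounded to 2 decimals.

8.13%

From P₀ = D₁/(r − g), the implied growth is g = r − D₁/P₀.
g = 0.16 − 10.14/128.82 = 0.16 − 0.07871 = 0.08129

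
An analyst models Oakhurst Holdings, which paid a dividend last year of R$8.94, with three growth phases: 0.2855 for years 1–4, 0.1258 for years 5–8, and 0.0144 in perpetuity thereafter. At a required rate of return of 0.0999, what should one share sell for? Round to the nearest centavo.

Three-stage DDM. Project D₁…D_8; terminal Gordon value at t=8 with g = 0.0144; discount at r = 0.0999.
D_1 = 11.4924
D_2 = 14.7734
D_3 = 18.9913
D_4 = 24.4133
D_5 = 27.4845
D_6 = 30.9420
D_7 = 34.8345
D_8 = 39.2167
TV_8 = 39.7814/(0.0999−0.0144) = 465.2795
P₀ = Σ Dₜ/(1+r)ᵗ + TV_8/(1+r)^8 = 341.5715

R$341.57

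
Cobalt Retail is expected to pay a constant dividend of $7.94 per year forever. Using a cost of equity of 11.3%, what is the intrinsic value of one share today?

$70.27

Zero-growth DDM (perpetuity): P₀ = D/r = 7.94 / 0.113 = 70.2655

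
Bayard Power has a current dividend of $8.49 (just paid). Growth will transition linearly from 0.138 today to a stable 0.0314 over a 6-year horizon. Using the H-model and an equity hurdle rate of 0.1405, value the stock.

$105.15

H-model: P₀ = D₀[(1+g_L) + H(g_S−g_L)]/(r−g_L), with H = 6/2 = 3.
P₀ = 8.49 × [(1+0.0314) + 3×(0.138−0.0314)] / (0.1405−0.0314)
   = 8.49 × 1.3512 / 0.1091 = 105.1484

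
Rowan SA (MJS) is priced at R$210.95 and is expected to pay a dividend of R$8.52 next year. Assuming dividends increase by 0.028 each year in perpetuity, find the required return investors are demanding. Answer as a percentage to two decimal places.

6.84%

Rearranging the constant-growth DDM: r = D₁/P₀ + g.
r = 8.5200 / 210.95 + 0.028 = 0.04039 + 0.028 = 0.06839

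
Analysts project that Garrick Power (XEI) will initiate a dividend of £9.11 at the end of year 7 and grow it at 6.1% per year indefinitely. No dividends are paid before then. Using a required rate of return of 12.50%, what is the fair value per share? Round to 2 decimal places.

£70.21

Deferred-dividend DDM. At t=6 the remaining stream is a growing perpetuity with first payment D_7 = 9.11.
V_6 = D_7/(r−g) = 9.11/(0.125−0.061) = 142.3438
P₀ = V_6/(1+r)^6 = 142.3438/(1+0.125)^6 = 70.2139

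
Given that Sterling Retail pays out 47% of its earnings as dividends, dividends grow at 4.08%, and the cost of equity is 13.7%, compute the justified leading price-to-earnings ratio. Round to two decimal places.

Justified leading P/E = b/(r−g) = 0.47/(0.137−0.0408) = 4.8857

4.89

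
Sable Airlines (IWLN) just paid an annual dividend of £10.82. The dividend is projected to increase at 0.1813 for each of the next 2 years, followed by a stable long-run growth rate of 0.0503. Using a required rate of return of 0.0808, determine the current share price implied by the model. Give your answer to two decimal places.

£469.87

Two-stage DDM. Project D₁…D_2 at 0.1813, terminal growth 0.0503, discount at r = 0.0808.
D_1 = 12.7817
D_2 = 15.0990
Terminal value at t=2: TV = D_3/(r−g) = 15.8585/(0.0808−0.0503) = 519.9495
P₀ = 12.7817/(1+0.0808)^1 + 15.0990/(1+0.0808)^2 + 519.9495/(1+0.0808)^2 = 469.8652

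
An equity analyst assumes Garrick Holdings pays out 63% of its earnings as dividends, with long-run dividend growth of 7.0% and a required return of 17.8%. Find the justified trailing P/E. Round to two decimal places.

Justified trailing P/E = b(1+g)/(r−g) = 0.63×(1+0.07)/(0.178−0.07) = 6.2417

6.24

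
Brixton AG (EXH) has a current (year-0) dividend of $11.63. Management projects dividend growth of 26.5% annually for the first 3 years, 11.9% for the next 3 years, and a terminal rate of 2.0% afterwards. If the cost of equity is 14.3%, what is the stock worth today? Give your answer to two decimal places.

Three-stage DDM. Project D₁…D_6; terminal Gordon value at t=6 with g = 0.02; discount at r = 0.143.
D_1 = 14.7120
D_2 = 18.6106
D_3 = 23.5424
D_4 = 26.3440
D_5 = 29.4789
D_6 = 32.9869
TV_6 = 33.6466/(0.143−0.02) = 273.5499
P₀ = Σ Dₜ/(1+r)ᵗ + TV_6/(1+r)^6 = 210.8966

$210.90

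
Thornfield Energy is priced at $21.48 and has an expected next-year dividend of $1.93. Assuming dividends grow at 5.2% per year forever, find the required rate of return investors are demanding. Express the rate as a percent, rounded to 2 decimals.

14.19%

Rearranging the constant-growth DDM: r = D₁/P₀ + g.
r = 1.9300 / 21.48 + 0.052 = 0.08985 + 0.052 = 0.14185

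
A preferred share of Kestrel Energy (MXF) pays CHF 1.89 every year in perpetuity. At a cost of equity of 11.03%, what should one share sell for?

Zero-growth DDM (perpetuity): P₀ = D/r = 1.89 / 0.1103 = 17.1351

CHF 17.14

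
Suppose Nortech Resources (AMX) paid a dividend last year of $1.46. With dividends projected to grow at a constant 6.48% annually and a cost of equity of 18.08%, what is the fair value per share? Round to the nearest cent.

$13.40

Gordon growth model: P₀ = D₁/(r − g). D₁ = 1.46 × (1 + 0.0648) = 1.5546.
P₀ = 1.5546 / (0.1808 − 0.0648) = 1.5546 / 0.116 = 13.4018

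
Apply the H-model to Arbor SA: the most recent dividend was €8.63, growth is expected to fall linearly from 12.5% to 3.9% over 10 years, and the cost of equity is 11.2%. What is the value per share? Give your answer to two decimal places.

€173.66

H-model: P₀ = D₀[(1+g_L) + H(g_S−g_L)]/(r−g_L), with H = 10/2 = 5.
P₀ = 8.63 × [(1+0.039) + 5×(0.125−0.039)] / (0.112−0.039)
   = 8.63 × 1.4690 / 0.073 = 173.6640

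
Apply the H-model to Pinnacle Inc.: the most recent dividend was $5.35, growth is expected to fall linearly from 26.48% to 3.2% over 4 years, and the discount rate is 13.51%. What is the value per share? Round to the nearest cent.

H-model: P₀ = D₀[(1+g_L) + H(g_S−g_L)]/(r−g_L), with H = 4/2 = 2.
P₀ = 5.35 × [(1+0.032) + 2×(0.2648−0.032)] / (0.1351−0.032)
   = 5.35 × 1.4976 / 0.1031 = 77.7125

$77.71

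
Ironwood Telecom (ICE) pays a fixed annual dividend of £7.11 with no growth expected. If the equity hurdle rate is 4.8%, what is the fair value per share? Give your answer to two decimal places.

Zero-growth DDM (perpetuity): P₀ = D/r = 7.11 / 0.048 = 148.1250

£148.12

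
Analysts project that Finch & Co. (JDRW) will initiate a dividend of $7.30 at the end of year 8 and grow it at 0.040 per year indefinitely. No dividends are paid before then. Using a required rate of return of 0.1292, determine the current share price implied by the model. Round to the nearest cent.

Deferred-dividend DDM. At t=7 the remaining stream is a growing perpetuity with first payment D_8 = 7.30.
V_7 = D_8/(r−g) = 7.30/(0.1292−0.04) = 81.8386
P₀ = V_7/(1+r)^7 = 81.8386/(1+0.1292)^7 = 34.9592

$34.96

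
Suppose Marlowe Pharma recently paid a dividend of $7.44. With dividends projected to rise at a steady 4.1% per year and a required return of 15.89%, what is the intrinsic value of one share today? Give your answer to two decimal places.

Gordon growth model: P₀ = D₁/(r − g). D₁ = 7.44 × (1 + 0.041) = 7.7450.
P₀ = 7.7450 / (0.1589 − 0.041) = 7.7450 / 0.1179 = 65.6916

$65.69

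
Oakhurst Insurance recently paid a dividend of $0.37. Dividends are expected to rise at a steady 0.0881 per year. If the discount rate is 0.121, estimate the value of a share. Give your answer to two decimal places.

$12.24

Gordon growth model: P₀ = D₁/(r − g). D₁ = 0.37 × (1 + 0.0881) = 0.4026.
P₀ = 0.4026 / (0.121 − 0.0881) = 0.4026 / 0.0329 = 12.2370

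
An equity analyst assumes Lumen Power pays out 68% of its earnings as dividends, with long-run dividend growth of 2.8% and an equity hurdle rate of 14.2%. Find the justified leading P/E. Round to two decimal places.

5.96

Justified leading P/E = b/(r−g) = 0.68/(0.142−0.028) = 5.9649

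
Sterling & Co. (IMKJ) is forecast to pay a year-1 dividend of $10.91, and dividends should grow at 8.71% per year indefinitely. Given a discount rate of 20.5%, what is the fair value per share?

$92.54

Gordon growth model: P₀ = D₁/(r − g), with D₁ = 10.91 given directly.
P₀ = 10.9100 / (0.205 − 0.0871) = 10.9100 / 0.1179 = 92.5360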